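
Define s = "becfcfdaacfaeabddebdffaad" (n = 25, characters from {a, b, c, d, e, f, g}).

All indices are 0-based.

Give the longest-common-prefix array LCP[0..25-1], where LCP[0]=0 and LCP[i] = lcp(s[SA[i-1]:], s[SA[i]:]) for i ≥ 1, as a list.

sorted suffixes:
  #0 SA[0]=7  'aacfaeabddebdffaad'
  #1 SA[1]=22  'aad'
  #2 SA[2]=13  'abddebdffaad'
  #3 SA[3]=8  'acfaeabddebdffaad'
  #4 SA[4]=23  'ad'
  #5 SA[5]=11  'aeabddebdffaad'
  #6 SA[6]=14  'bddebdffaad'
  #7 SA[7]=18  'bdffaad'
  #8 SA[8]=0  'becfcfdaacfaeabddebdffaad'
  #9 SA[9]=9  'cfaeabddebdffaad'
  #10 SA[10]=2  'cfcfdaacfaeabddebdffaad'
  #11 SA[11]=4  'cfdaacfaeabddebdffaad'
  #12 SA[12]=24  'd'
  #13 SA[13]=6  'daacfaeabddebdffaad'
  #14 SA[14]=15  'ddebdffaad'
  #15 SA[15]=16  'debdffaad'
  #16 SA[16]=19  'dffaad'
  #17 SA[17]=12  'eabddebdffaad'
  #18 SA[18]=17  'ebdffaad'
  #19 SA[19]=1  'ecfcfdaacfaeabddebdffaad'
  #20 SA[20]=21  'faad'
  #21 SA[21]=10  'faeabddebdffaad'
  #22 SA[22]=3  'fcfdaacfaeabddebdffaad'
  #23 SA[23]=5  'fdaacfaeabddebdffaad'
  #24 SA[24]=20  'ffaad'

SA = [7, 22, 13, 8, 23, 11, 14, 18, 0, 9, 2, 4, 24, 6, 15, 16, 19, 12, 17, 1, 21, 10, 3, 5, 20]
[i] adj suffixes → lcp
  [1] 7/22 → 2 ('aa')
  [2] 22/13 → 1 ('a')
  [3] 13/8 → 1 ('a')
  [4] 8/23 → 1 ('a')
  [5] 23/11 → 1 ('a')
  [6] 11/14 → 0 ('')
  [7] 14/18 → 2 ('bd')
  [8] 18/0 → 1 ('b')
  [9] 0/9 → 0 ('')
  [10] 9/2 → 2 ('cf')
  [11] 2/4 → 2 ('cf')
  [12] 4/24 → 0 ('')
  [13] 24/6 → 1 ('d')
  [14] 6/15 → 1 ('d')
  [15] 15/16 → 1 ('d')
  [16] 16/19 → 1 ('d')
  [17] 19/12 → 0 ('')
  [18] 12/17 → 1 ('e')
  [19] 17/1 → 1 ('e')
  [20] 1/21 → 0 ('')
  [21] 21/10 → 2 ('fa')
  [22] 10/3 → 1 ('f')
  [23] 3/5 → 1 ('f')
  [24] 5/20 → 1 ('f')

[0, 2, 1, 1, 1, 1, 0, 2, 1, 0, 2, 2, 0, 1, 1, 1, 1, 0, 1, 1, 0, 2, 1, 1, 1]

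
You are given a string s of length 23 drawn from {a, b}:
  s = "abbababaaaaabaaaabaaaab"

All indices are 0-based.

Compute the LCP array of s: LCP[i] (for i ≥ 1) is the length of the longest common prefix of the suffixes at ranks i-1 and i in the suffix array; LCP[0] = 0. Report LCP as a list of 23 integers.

[0, 4, 5, 10, 3, 4, 9, 2, 3, 8, 1, 2, 6, 7, 3, 2, 0, 1, 5, 6, 2, 4, 1]

sorted suffixes:
  #0 SA[0]=7  'aaaaabaaaabaaaab'
  #1 SA[1]=18  'aaaab'
  #2 SA[2]=13  'aaaabaaaab'
  #3 SA[3]=8  'aaaabaaaabaaaab'
  #4 SA[4]=19  'aaab'
  #5 SA[5]=14  'aaabaaaab'
  #6 SA[6]=9  'aaabaaaabaaaab'
  #7 SA[7]=20  'aab'
  #8 SA[8]=15  'aabaaaab'
  #9 SA[9]=10  'aabaaaabaaaab'
  #10 SA[10]=21  'ab'
  #11 SA[11]=5  'abaaaaabaaaabaaaab'
  #12 SA[12]=16  'abaaaab'
  #13 SA[13]=11  'abaaaabaaaab'
  #14 SA[14]=3  'ababaaaaabaaaabaaaab'
  #15 SA[15]=0  'abbababaaaaabaaaabaaaab'
  #16 SA[16]=22  'b'
  #17 SA[17]=6  'baaaaabaaaabaaaab'
  #18 SA[18]=17  'baaaab'
  #19 SA[19]=12  'baaaabaaaab'
  #20 SA[20]=4  'babaaaaabaaaabaaaab'
  #21 SA[21]=2  'bababaaaaabaaaabaaaab'
  #22 SA[22]=1  'bbababaaaaabaaaabaaaab'

SA = [7, 18, 13, 8, 19, 14, 9, 20, 15, 10, 21, 5, 16, 11, 3, 0, 22, 6, 17, 12, 4, 2, 1]
i: (SA[i-1],SA[i]) lcp shared
  1: (7,18) 4 'aaaa'
  2: (18,13) 5 'aaaab'
  3: (13,8) 10 'aaaabaaaab'
  4: (8,19) 3 'aaa'
  5: (19,14) 4 'aaab'
  6: (14,9) 9 'aaabaaaab'
  7: (9,20) 2 'aa'
  8: (20,15) 3 'aab'
  9: (15,10) 8 'aabaaaab'
  10: (10,21) 1 'a'
  11: (21,5) 2 'ab'
  12: (5,16) 6 'abaaaa'
  13: (16,11) 7 'abaaaab'
  14: (11,3) 3 'aba'
  15: (3,0) 2 'ab'
  16: (0,22) 0 ''
  17: (22,6) 1 'b'
  18: (6,17) 5 'baaaa'
  19: (17,12) 6 'baaaab'
  20: (12,4) 2 'ba'
  21: (4,2) 4 'baba'
  22: (2,1) 1 'b'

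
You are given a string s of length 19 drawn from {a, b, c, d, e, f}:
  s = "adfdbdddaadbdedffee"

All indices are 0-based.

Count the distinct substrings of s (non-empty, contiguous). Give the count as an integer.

170

sorted suffixes:
  #0 SA[0]=8  'aadbdedffee'
  #1 SA[1]=9  'adbdedffee'
  #2 SA[2]=0  'adfdbdddaadbdedffee'
  #3 SA[3]=4  'bdddaadbdedffee'
  #4 SA[4]=11  'bdedffee'
  #5 SA[5]=7  'daadbdedffee'
  #6 SA[6]=3  'dbdddaadbdedffee'
  #7 SA[7]=10  'dbdedffee'
  #8 SA[8]=6  'ddaadbdedffee'
  #9 SA[9]=5  'dddaadbdedffee'
  #10 SA[10]=12  'dedffee'
  #11 SA[11]=1  'dfdbdddaadbdedffee'
  #12 SA[12]=14  'dffee'
  #13 SA[13]=18  'e'
  #14 SA[14]=13  'edffee'
  #15 SA[15]=17  'ee'
  #16 SA[16]=2  'fdbdddaadbdedffee'
  #17 SA[17]=16  'fee'
  #18 SA[18]=15  'ffee'

SA = [8, 9, 0, 4, 11, 7, 3, 10, 6, 5, 12, 1, 14, 18, 13, 17, 2, 16, 15]
i: (SA[i-1],SA[i]) lcp shared
  1: (8,9) 1 'a'
  2: (9,0) 2 'ad'
  3: (0,4) 0 ''
  4: (4,11) 2 'bd'
  5: (11,7) 0 ''
  6: (7,3) 1 'd'
  7: (3,10) 3 'dbd'
  8: (10,6) 1 'd'
  9: (6,5) 2 'dd'
  10: (5,12) 1 'd'
  11: (12,1) 1 'd'
  12: (1,14) 2 'df'
  13: (14,18) 0 ''
  14: (18,13) 1 'e'
  15: (13,17) 1 'e'
  16: (17,2) 0 ''
  17: (2,16) 1 'f'
  18: (16,15) 1 'f'

n(n+1)/2 = 19·20/2 = 190
Σ LCP = 0 + 1 + 2 + 0 + 2 + 0 + 1 + 3 + 1 + 2 + 1 + 1 + 2 + 0 + 1 + 1 + 0 + 1 + 1 = 20
distinct = 190 − 20 = 170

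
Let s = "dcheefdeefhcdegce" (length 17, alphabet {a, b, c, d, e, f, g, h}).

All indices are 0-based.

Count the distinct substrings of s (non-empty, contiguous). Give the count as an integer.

138

rank | idx | suffix
   0 |  11 | cdegce
   1 |  15 | ce
   2 |   1 | cheefdeefhcdegce
   3 |   0 | dcheefdeefhcdegce
   4 |   6 | deefhcdegce
   5 |  12 | degce
   6 |  16 | e
   7 |   3 | eefdeefhcdegce
   8 |   7 | eefhcdegce
   9 |   4 | efdeefhcdegce
  10 |   8 | efhcdegce
  11 |  13 | egce
  12 |   5 | fdeefhcdegce
  13 |   9 | fhcdegce
  14 |  14 | gce
  15 |  10 | hcdegce
  16 |   2 | heefdeefhcdegce

SA = [11, 15, 1, 0, 6, 12, 16, 3, 7, 4, 8, 13, 5, 9, 14, 10, 2]
[i] adj suffixes → lcp
  [1] 11/15 → 1 ('c')
  [2] 15/1 → 1 ('c')
  [3] 1/0 → 0 ('')
  [4] 0/6 → 1 ('d')
  [5] 6/12 → 2 ('de')
  [6] 12/16 → 0 ('')
  [7] 16/3 → 1 ('e')
  [8] 3/7 → 3 ('eef')
  [9] 7/4 → 1 ('e')
  [10] 4/8 → 2 ('ef')
  [11] 8/13 → 1 ('e')
  [12] 13/5 → 0 ('')
  [13] 5/9 → 1 ('f')
  [14] 9/14 → 0 ('')
  [15] 14/10 → 0 ('')
  [16] 10/2 → 1 ('h')

n(n+1)/2 = 17·18/2 = 153
Σ LCP = 0 + 1 + 1 + 0 + 1 + 2 + 0 + 1 + 3 + 1 + 2 + 1 + 0 + 1 + 0 + 0 + 1 = 15
distinct = 153 − 15 = 138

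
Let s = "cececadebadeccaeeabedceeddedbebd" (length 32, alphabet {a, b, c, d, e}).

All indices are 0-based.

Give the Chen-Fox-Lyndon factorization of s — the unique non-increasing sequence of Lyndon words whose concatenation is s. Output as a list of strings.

emit factor 1: 'ce' (i=0, period=2)
emit factor 2: 'ce' (i=2, period=2)
emit factor 3: 'c' (i=4, period=1)
emit factor 4: 'adebadeccaee' (i=5, period=12)
emit factor 5: 'abedceeddedbebd' (i=17, period=15)

["ce", "ce", "c", "adebadeccaee", "abedceeddedbebd"]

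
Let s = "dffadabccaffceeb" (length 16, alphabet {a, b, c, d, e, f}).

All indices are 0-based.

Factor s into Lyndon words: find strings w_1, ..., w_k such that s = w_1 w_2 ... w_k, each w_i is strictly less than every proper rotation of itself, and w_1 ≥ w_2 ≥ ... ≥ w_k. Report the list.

["dff", "ad", "abccaffceeb"]

emit factor 1: 'dff' (i=0, period=3)
emit factor 2: 'ad' (i=3, period=2)
emit factor 3: 'abccaffceeb' (i=5, period=11)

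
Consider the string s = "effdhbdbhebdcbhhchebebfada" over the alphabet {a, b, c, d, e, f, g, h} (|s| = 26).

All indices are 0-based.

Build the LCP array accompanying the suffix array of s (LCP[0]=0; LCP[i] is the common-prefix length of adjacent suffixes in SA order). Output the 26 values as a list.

[0, 1, 0, 2, 1, 1, 1, 2, 0, 1, 0, 1, 1, 1, 0, 2, 2, 1, 0, 1, 1, 0, 1, 1, 3, 1]

sorted suffixes:
  #0 SA[0]=25  'a'
  #1 SA[1]=23  'ada'
  #2 SA[2]=5  'bdbhebdcbhhchebebfada'
  #3 SA[3]=10  'bdcbhhchebebfada'
  #4 SA[4]=19  'bebfada'
  #5 SA[5]=21  'bfada'
  #6 SA[6]=7  'bhebdcbhhchebebfada'
  #7 SA[7]=13  'bhhchebebfada'
  #8 SA[8]=12  'cbhhchebebfada'
  #9 SA[9]=16  'chebebfada'
  #10 SA[10]=24  'da'
  #11 SA[11]=6  'dbhebdcbhhchebebfada'
  #12 SA[12]=11  'dcbhhchebebfada'
  #13 SA[13]=3  'dhbdbhebdcbhhchebebfada'
  #14 SA[14]=9  'ebdcbhhchebebfada'
  #15 SA[15]=18  'ebebfada'
  #16 SA[16]=20  'ebfada'
  #17 SA[17]=0  'effdhbdbhebdcbhhchebebfada'
  #18 SA[18]=22  'fada'
  #19 SA[19]=2  'fdhbdbhebdcbhhchebebfada'
  #20 SA[20]=1  'ffdhbdbhebdcbhhchebebfada'
  #21 SA[21]=4  'hbdbhebdcbhhchebebfada'
  #22 SA[22]=15  'hchebebfada'
  #23 SA[23]=8  'hebdcbhhchebebfada'
  #24 SA[24]=17  'hebebfada'
  #25 SA[25]=14  'hhchebebfada'

SA = [25, 23, 5, 10, 19, 21, 7, 13, 12, 16, 24, 6, 11, 3, 9, 18, 20, 0, 22, 2, 1, 4, 15, 8, 17, 14]
rank  pair      lcp
   1  s[25:],s[23:]  1  'a'
   2  s[23:],s[5:]  0  ''
   3  s[5:],s[10:]  2  'bd'
   4  s[10:],s[19:]  1  'b'
   5  s[19:],s[21:]  1  'b'
   6  s[21:],s[7:]  1  'b'
   7  s[7:],s[13:]  2  'bh'
   8  s[13:],s[12:]  0  ''
   9  s[12:],s[16:]  1  'c'
  10  s[16:],s[24:]  0  ''
  11  s[24:],s[6:]  1  'd'
  12  s[6:],s[11:]  1  'd'
  13  s[11:],s[3:]  1  'd'
  14  s[3:],s[9:]  0  ''
  15  s[9:],s[18:]  2  'eb'
  16  s[18:],s[20:]  2  'eb'
  17  s[20:],s[0:]  1  'e'
  18  s[0:],s[22:]  0  ''
  19  s[22:],s[2:]  1  'f'
  20  s[2:],s[1:]  1  'f'
  21  s[1:],s[4:]  0  ''
  22  s[4:],s[15:]  1  'h'
  23  s[15:],s[8:]  1  'h'
  24  s[8:],s[17:]  3  'heb'
  25  s[17:],s[14:]  1  'h'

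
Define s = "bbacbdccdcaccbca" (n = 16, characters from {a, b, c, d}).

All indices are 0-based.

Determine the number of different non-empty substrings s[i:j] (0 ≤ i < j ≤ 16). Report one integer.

rank | idx | suffix
   0 |  15 | a
   1 |   2 | acbdccdcaccbca
   2 |  10 | accbca
   3 |   1 | bacbdccdcaccbca
   4 |   0 | bbacbdccdcaccbca
   5 |  13 | bca
   6 |   4 | bdccdcaccbca
   7 |  14 | ca
   8 |   9 | caccbca
   9 |  12 | cbca
  10 |   3 | cbdccdcaccbca
  11 |  11 | ccbca
  12 |   6 | ccdcaccbca
  13 |   7 | cdcaccbca
  14 |   8 | dcaccbca
  15 |   5 | dccdcaccbca

SA = [15, 2, 10, 1, 0, 13, 4, 14, 9, 12, 3, 11, 6, 7, 8, 5]
i: (SA[i-1],SA[i]) lcp shared
  1: (15,2) 1 'a'
  2: (2,10) 2 'ac'
  3: (10,1) 0 ''
  4: (1,0) 1 'b'
  5: (0,13) 1 'b'
  6: (13,4) 1 'b'
  7: (4,14) 0 ''
  8: (14,9) 2 'ca'
  9: (9,12) 1 'c'
  10: (12,3) 2 'cb'
  11: (3,11) 1 'c'
  12: (11,6) 2 'cc'
  13: (6,7) 1 'c'
  14: (7,8) 0 ''
  15: (8,5) 2 'dc'

n(n+1)/2 = 16·17/2 = 136
Σ LCP = 0 + 1 + 2 + 0 + 1 + 1 + 1 + 0 + 2 + 1 + 2 + 1 + 2 + 1 + 0 + 2 = 17
distinct = 136 − 17 = 119

119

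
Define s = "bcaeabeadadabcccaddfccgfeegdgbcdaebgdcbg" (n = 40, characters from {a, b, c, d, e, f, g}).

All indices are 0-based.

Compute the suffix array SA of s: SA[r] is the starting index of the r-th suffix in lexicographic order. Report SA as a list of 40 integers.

sorted suffixes:
  #0 SA[0]=11  'abcccaddfccgfeegdgbcdaebgdcbg'
  #1 SA[1]=4  'abeadadabcccaddfccgfeegdgbcdaebgdcbg'
  #2 SA[2]=9  'adabcccaddfccgfeegdgbcdaebgdcbg'
  #3 SA[3]=7  'adadabcccaddfccgfeegdgbcdaebgdcbg'
  #4 SA[4]=16  'addfccgfeegdgbcdaebgdcbg'
  #5 SA[5]=2  'aeabeadadabcccaddfccgfeegdgbcdaebgdcbg'
  #6 SA[6]=32  'aebgdcbg'
  #7 SA[7]=0  'bcaeabeadadabcccaddfccgfeegdgbcdaebgdcbg'
  #8 SA[8]=12  'bcccaddfccgfeegdgbcdaebgdcbg'
  #9 SA[9]=29  'bcdaebgdcbg'
  #10 SA[10]=5  'beadadabcccaddfccgfeegdgbcdaebgdcbg'
  #11 SA[11]=38  'bg'
  #12 SA[12]=34  'bgdcbg'
  #13 SA[13]=15  'caddfccgfeegdgbcdaebgdcbg'
  #14 SA[14]=1  'caeabeadadabcccaddfccgfeegdgbcdaebgdcbg'
  #15 SA[15]=37  'cbg'
  #16 SA[16]=14  'ccaddfccgfeegdgbcdaebgdcbg'
  #17 SA[17]=13  'cccaddfccgfeegdgbcdaebgdcbg'
  #18 SA[18]=20  'ccgfeegdgbcdaebgdcbg'
  #19 SA[19]=30  'cdaebgdcbg'
  #20 SA[20]=21  'cgfeegdgbcdaebgdcbg'
  #21 SA[21]=10  'dabcccaddfccgfeegdgbcdaebgdcbg'
  #22 SA[22]=8  'dadabcccaddfccgfeegdgbcdaebgdcbg'
  #23 SA[23]=31  'daebgdcbg'
  #24 SA[24]=36  'dcbg'
  #25 SA[25]=17  'ddfccgfeegdgbcdaebgdcbg'
  #26 SA[26]=18  'dfccgfeegdgbcdaebgdcbg'
  #27 SA[27]=27  'dgbcdaebgdcbg'
  #28 SA[28]=3  'eabeadadabcccaddfccgfeegdgbcdaebgdcbg'
  #29 SA[29]=6  'eadadabcccaddfccgfeegdgbcdaebgdcbg'
  #30 SA[30]=33  'ebgdcbg'
  #31 SA[31]=24  'eegdgbcdaebgdcbg'
  #32 SA[32]=25  'egdgbcdaebgdcbg'
  #33 SA[33]=19  'fccgfeegdgbcdaebgdcbg'
  #34 SA[34]=23  'feegdgbcdaebgdcbg'
  #35 SA[35]=39  'g'
  #36 SA[36]=28  'gbcdaebgdcbg'
  #37 SA[37]=35  'gdcbg'
  #38 SA[38]=26  'gdgbcdaebgdcbg'
  #39 SA[39]=22  'gfeegdgbcdaebgdcbg'

[11, 4, 9, 7, 16, 2, 32, 0, 12, 29, 5, 38, 34, 15, 1, 37, 14, 13, 20, 30, 21, 10, 8, 31, 36, 17, 18, 27, 3, 6, 33, 24, 25, 19, 23, 39, 28, 35, 26, 22]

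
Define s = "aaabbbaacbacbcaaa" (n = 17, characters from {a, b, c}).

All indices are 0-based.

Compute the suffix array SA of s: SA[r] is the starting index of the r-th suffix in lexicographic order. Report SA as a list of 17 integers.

[16, 15, 14, 0, 1, 6, 2, 7, 10, 5, 9, 4, 3, 12, 13, 8, 11]

rank→(start, suffix):
  0 → (16, 'a')
  1 → (15, 'aa')
  2 → (14, 'aaa')
  3 → (0, 'aaabbbaacbacbcaaa')
  4 → (1, 'aabbbaacbacbcaaa')
  5 → (6, 'aacbacbcaaa')
  6 → (2, 'abbbaacbacbcaaa')
  7 → (7, 'acbacbcaaa')
  8 → (10, 'acbcaaa')
  9 → (5, 'baacbacbcaaa')
  10 → (9, 'bacbcaaa')
  11 → (4, 'bbaacbacbcaaa')
  12 → (3, 'bbbaacbacbcaaa')
  13 → (12, 'bcaaa')
  14 → (13, 'caaa')
  15 → (8, 'cbacbcaaa')
  16 → (11, 'cbcaaa')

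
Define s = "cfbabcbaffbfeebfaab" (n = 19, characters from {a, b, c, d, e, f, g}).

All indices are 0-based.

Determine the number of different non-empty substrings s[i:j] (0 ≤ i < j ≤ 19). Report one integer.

rank→(start, suffix):
  0 → (16, 'aab')
  1 → (17, 'ab')
  2 → (3, 'abcbaffbfeebfaab')
  3 → (7, 'affbfeebfaab')
  4 → (18, 'b')
  5 → (2, 'babcbaffbfeebfaab')
  6 → (6, 'baffbfeebfaab')
  7 → (4, 'bcbaffbfeebfaab')
  8 → (14, 'bfaab')
  9 → (10, 'bfeebfaab')
  10 → (5, 'cbaffbfeebfaab')
  11 → (0, 'cfbabcbaffbfeebfaab')
  12 → (13, 'ebfaab')
  13 → (12, 'eebfaab')
  14 → (15, 'faab')
  15 → (1, 'fbabcbaffbfeebfaab')
  16 → (9, 'fbfeebfaab')
  17 → (11, 'feebfaab')
  18 → (8, 'ffbfeebfaab')

SA = [16, 17, 3, 7, 18, 2, 6, 4, 14, 10, 5, 0, 13, 12, 15, 1, 9, 11, 8]
i: (SA[i-1],SA[i]) lcp shared
  1: (16,17) 1 'a'
  2: (17,3) 2 'ab'
  3: (3,7) 1 'a'
  4: (7,18) 0 ''
  5: (18,2) 1 'b'
  6: (2,6) 2 'ba'
  7: (6,4) 1 'b'
  8: (4,14) 1 'b'
  9: (14,10) 2 'bf'
  10: (10,5) 0 ''
  11: (5,0) 1 'c'
  12: (0,13) 0 ''
  13: (13,12) 1 'e'
  14: (12,15) 0 ''
  15: (15,1) 1 'f'
  16: (1,9) 2 'fb'
  17: (9,11) 1 'f'
  18: (11,8) 1 'f'

n(n+1)/2 = 19·20/2 = 190
Σ LCP = 0 + 1 + 2 + 1 + 0 + 1 + 2 + 1 + 1 + 2 + 0 + 1 + 0 + 1 + 0 + 1 + 2 + 1 + 1 = 18
distinct = 190 − 18 = 172

172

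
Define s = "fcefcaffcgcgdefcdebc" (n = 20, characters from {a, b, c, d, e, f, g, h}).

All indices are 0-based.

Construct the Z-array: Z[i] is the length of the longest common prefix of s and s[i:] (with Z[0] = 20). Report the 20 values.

Z[0]=20
i=1: i≥r, start 0; Z[1]=0
i=2: i≥r, start 0; Z[2]=0
i=3: i≥r, start 0; Z[3]=2 grow→box=[3,5)
i=4: min(r-i=1, Z[1]=0)=0; Z[4]=0
i=5: i≥r, start 0; Z[5]=0
i=6: i≥r, start 0; Z[6]=1 grow→box=[6,7)
i=7: i≥r, start 0; Z[7]=2 grow→box=[7,9)
i=8: min(r-i=1, Z[1]=0)=0; Z[8]=0
i=9: i≥r, start 0; Z[9]=0
i=10: i≥r, start 0; Z[10]=0
i=11: i≥r, start 0; Z[11]=0
i=12: i≥r, start 0; Z[12]=0
i=13: i≥r, start 0; Z[13]=0
i=14: i≥r, start 0; Z[14]=2 grow→box=[14,16)
i=15: min(r-i=1, Z[1]=0)=0; Z[15]=0
i=16: i≥r, start 0; Z[16]=0
i=17: i≥r, start 0; Z[17]=0
i=18: i≥r, start 0; Z[18]=0
i=19: i≥r, start 0; Z[19]=0

[20, 0, 0, 2, 0, 0, 1, 2, 0, 0, 0, 0, 0, 0, 2, 0, 0, 0, 0, 0]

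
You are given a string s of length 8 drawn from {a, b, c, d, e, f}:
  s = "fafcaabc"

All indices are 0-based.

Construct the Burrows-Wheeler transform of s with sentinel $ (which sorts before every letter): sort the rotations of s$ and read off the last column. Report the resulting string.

ccafabf$a

rank  rotation   last
    0  $fafcaabc  c
    1  aabc$fafc  c
    2  abc$fafca  a
    3  afcaabc$f  f
    4  bc$fafcaa  a
    5  c$fafcaab  b
    6  caabc$faf  f
    7  fafcaabc$  $
    8  fcaabc$fa  a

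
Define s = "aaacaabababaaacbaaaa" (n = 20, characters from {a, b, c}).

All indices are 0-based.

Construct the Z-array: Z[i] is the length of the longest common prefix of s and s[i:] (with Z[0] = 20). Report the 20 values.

[20, 2, 1, 0, 2, 1, 0, 1, 0, 1, 0, 4, 2, 1, 0, 0, 3, 3, 2, 1]

Z[0]=20
i=1: i≥r, start 0; Z[1]=2 scan→box=[1,3)
i=2: min(r-i=1, Z[1]=2)=1; Z[2]=1
i=3: i≥r, start 0; Z[3]=0
i=4: i≥r, start 0; Z[4]=2 scan→box=[4,6)
i=5: min(r-i=1, Z[1]=2)=1; Z[5]=1
i=6: i≥r, start 0; Z[6]=0
i=7: i≥r, start 0; Z[7]=1 scan→box=[7,8)
i=8: i≥r, start 0; Z[8]=0
i=9: i≥r, start 0; Z[9]=1 scan→box=[9,10)
i=10: i≥r, start 0; Z[10]=0
i=11: i≥r, start 0; Z[11]=4 scan→box=[11,15)
i=12: min(r-i=3, Z[1]=2)=2; Z[12]=2
i=13: min(r-i=2, Z[2]=1)=1; Z[13]=1
i=14: min(r-i=1, Z[3]=0)=0; Z[14]=0
i=15: i≥r, start 0; Z[15]=0
i=16: i≥r, start 0; Z[16]=3 scan→box=[16,19)
i=17: min(r-i=2, Z[1]=2)=2; Z[17]=3 scan→box=[17,20)
i=18: min(r-i=2, Z[1]=2)=2; Z[18]=2
i=19: min(r-i=1, Z[2]=1)=1; Z[19]=1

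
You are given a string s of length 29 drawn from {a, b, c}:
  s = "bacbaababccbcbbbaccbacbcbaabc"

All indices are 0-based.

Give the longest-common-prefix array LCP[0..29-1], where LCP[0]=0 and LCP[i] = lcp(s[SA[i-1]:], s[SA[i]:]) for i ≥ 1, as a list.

sorted suffixes:
  #0 SA[0]=4  'aababccbcbbbaccbacbcbaabc'
  #1 SA[1]=25  'aabc'
  #2 SA[2]=5  'ababccbcbbbaccbacbcbaabc'
  #3 SA[3]=26  'abc'
  #4 SA[4]=7  'abccbcbbbaccbacbcbaabc'
  #5 SA[5]=1  'acbaababccbcbbbaccbacbcbaabc'
  #6 SA[6]=20  'acbcbaabc'
  #7 SA[7]=16  'accbacbcbaabc'
  #8 SA[8]=3  'baababccbcbbbaccbacbcbaabc'
  #9 SA[9]=24  'baabc'
  #10 SA[10]=6  'babccbcbbbaccbacbcbaabc'
  #11 SA[11]=0  'bacbaababccbcbbbaccbacbcbaabc'
  #12 SA[12]=19  'bacbcbaabc'
  #13 SA[13]=15  'baccbacbcbaabc'
  #14 SA[14]=14  'bbaccbacbcbaabc'
  #15 SA[15]=13  'bbbaccbacbcbaabc'
  #16 SA[16]=27  'bc'
  #17 SA[17]=22  'bcbaabc'
  #18 SA[18]=11  'bcbbbaccbacbcbaabc'
  #19 SA[19]=8  'bccbcbbbaccbacbcbaabc'
  #20 SA[20]=28  'c'
  #21 SA[21]=2  'cbaababccbcbbbaccbacbcbaabc'
  #22 SA[22]=23  'cbaabc'
  #23 SA[23]=18  'cbacbcbaabc'
  #24 SA[24]=12  'cbbbaccbacbcbaabc'
  #25 SA[25]=21  'cbcbaabc'
  #26 SA[26]=10  'cbcbbbaccbacbcbaabc'
  #27 SA[27]=17  'ccbacbcbaabc'
  #28 SA[28]=9  'ccbcbbbaccbacbcbaabc'

SA = [4, 25, 5, 26, 7, 1, 20, 16, 3, 24, 6, 0, 19, 15, 14, 13, 27, 22, 11, 8, 28, 2, 23, 18, 12, 21, 10, 17, 9]
i: (SA[i-1],SA[i]) lcp shared
  1: (4,25) 3 'aab'
  2: (25,5) 1 'a'
  3: (5,26) 2 'ab'
  4: (26,7) 3 'abc'
  5: (7,1) 1 'a'
  6: (1,20) 3 'acb'
  7: (20,16) 2 'ac'
  8: (16,3) 0 ''
  9: (3,24) 4 'baab'
  10: (24,6) 2 'ba'
  11: (6,0) 2 'ba'
  12: (0,19) 4 'bacb'
  13: (19,15) 3 'bac'
  14: (15,14) 1 'b'
  15: (14,13) 2 'bb'
  16: (13,27) 1 'b'
  17: (27,22) 2 'bc'
  18: (22,11) 3 'bcb'
  19: (11,8) 2 'bc'
  20: (8,28) 0 ''
  21: (28,2) 1 'c'
  22: (2,23) 5 'cbaab'
  23: (23,18) 3 'cba'
  24: (18,12) 2 'cb'
  25: (12,21) 2 'cb'
  26: (21,10) 4 'cbcb'
  27: (10,17) 1 'c'
  28: (17,9) 3 'ccb'

[0, 3, 1, 2, 3, 1, 3, 2, 0, 4, 2, 2, 4, 3, 1, 2, 1, 2, 3, 2, 0, 1, 5, 3, 2, 2, 4, 1, 3]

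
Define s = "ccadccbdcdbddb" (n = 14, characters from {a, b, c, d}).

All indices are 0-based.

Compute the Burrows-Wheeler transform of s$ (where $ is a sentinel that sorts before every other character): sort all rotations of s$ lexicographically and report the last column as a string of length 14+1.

rank  rotation         last
    0  $ccadccbdcdbddb  b
    1  adccbdcdbddb$cc  c
    2  b$ccadccbdcdbdd  d
    3  bdcdbddb$ccadcc  c
    4  bddb$ccadccbdcd  d
    5  cadccbdcdbddb$c  c
    6  cbdcdbddb$ccadc  c
    7  ccadccbdcdbddb$  $
    8  ccbdcdbddb$ccad  d
    9  cdbddb$ccadccbd  d
   10  db$ccadccbdcdbd  d
   11  dbddb$ccadccbdc  c
   12  dccbdcdbddb$cca  a
   13  dcdbddb$ccadccb  b
   14  ddb$ccadccbdcdb  b

bcdcdcc$dddcabb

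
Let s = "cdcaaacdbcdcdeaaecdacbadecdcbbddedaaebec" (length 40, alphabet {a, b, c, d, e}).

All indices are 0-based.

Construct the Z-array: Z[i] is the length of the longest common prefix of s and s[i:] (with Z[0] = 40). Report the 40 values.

Z[0]=40
i=1: i≥r, start 0; Z[1]=0
i=2: i≥r, start 0; Z[2]=1 grow→box=[2,3)
i=3: i≥r, start 0; Z[3]=0
i=4: i≥r, start 0; Z[4]=0
i=5: i≥r, start 0; Z[5]=0
i=6: i≥r, start 0; Z[6]=2 grow→box=[6,8)
i=7: min(r-i=1, Z[1]=0)=0; Z[7]=0
i=8: i≥r, start 0; Z[8]=0
i=9: i≥r, start 0; Z[9]=3 grow→box=[9,12)
i=10: min(r-i=2, Z[1]=0)=0; Z[10]=0
i=11: min(r-i=1, Z[2]=1)=1; Z[11]=2 grow→box=[11,13)
i=12: min(r-i=1, Z[1]=0)=0; Z[12]=0
i=13: i≥r, start 0; Z[13]=0
i=14: i≥r, start 0; Z[14]=0
i=15: i≥r, start 0; Z[15]=0
i=16: i≥r, start 0; Z[16]=0
i=17: i≥r, start 0; Z[17]=2 grow→box=[17,19)
i=18: min(r-i=1, Z[1]=0)=0; Z[18]=0
i=19: i≥r, start 0; Z[19]=0
i=20: i≥r, start 0; Z[20]=1 grow→box=[20,21)
i=21: i≥r, start 0; Z[21]=0
i=22: i≥r, start 0; Z[22]=0
i=23: i≥r, start 0; Z[23]=0
i=24: i≥r, start 0; Z[24]=0
i=25: i≥r, start 0; Z[25]=3 grow→box=[25,28)
i=26: min(r-i=2, Z[1]=0)=0; Z[26]=0
i=27: min(r-i=1, Z[2]=1)=1; Z[27]=1
i=28: i≥r, start 0; Z[28]=0
i=29: i≥r, start 0; Z[29]=0
i=30: i≥r, start 0; Z[30]=0
i=31: i≥r, start 0; Z[31]=0
i=32: i≥r, start 0; Z[32]=0
i=33: i≥r, start 0; Z[33]=0
i=34: i≥r, start 0; Z[34]=0
i=35: i≥r, start 0; Z[35]=0
i=36: i≥r, start 0; Z[36]=0
i=37: i≥r, start 0; Z[37]=0
i=38: i≥r, start 0; Z[38]=0
i=39: i≥r, start 0; Z[39]=1 grow→box=[39,40)

[40, 0, 1, 0, 0, 0, 2, 0, 0, 3, 0, 2, 0, 0, 0, 0, 0, 2, 0, 0, 1, 0, 0, 0, 0, 3, 0, 1, 0, 0, 0, 0, 0, 0, 0, 0, 0, 0, 0, 1]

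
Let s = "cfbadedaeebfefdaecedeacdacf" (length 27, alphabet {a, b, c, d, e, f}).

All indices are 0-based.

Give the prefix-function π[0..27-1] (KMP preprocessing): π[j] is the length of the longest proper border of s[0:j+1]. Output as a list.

π[0] = 0
j=1 s[j]='f': π[1]=0 (border '')
j=2 s[j]='b': π[2]=0 (border '')
j=3 s[j]='a': π[3]=0 (border '')
j=4 s[j]='d': π[4]=0 (border '')
j=5 s[j]='e': π[5]=0 (border '')
j=6 s[j]='d': π[6]=0 (border '')
j=7 s[j]='a': π[7]=0 (border '')
j=8 s[j]='e': π[8]=0 (border '')
j=9 s[j]='e': π[9]=0 (border '')
j=10 s[j]='b': π[10]=0 (border '')
j=11 s[j]='f': π[11]=0 (border '')
j=12 s[j]='e': π[12]=0 (border '')
j=13 s[j]='f': π[13]=0 (border '')
j=14 s[j]='d': π[14]=0 (border '')
j=15 s[j]='a': π[15]=0 (border '')
j=16 s[j]='e': π[16]=0 (border '')
j=17 s[j]='c': π[17]=1 (border 'c')
j=18 s[j]='e': k: 1→0; π[18]=0 (border '')
j=19 s[j]='d': π[19]=0 (border '')
j=20 s[j]='e': π[20]=0 (border '')
j=21 s[j]='a': π[21]=0 (border '')
j=22 s[j]='c': π[22]=1 (border 'c')
j=23 s[j]='d': k: 1→0; π[23]=0 (border '')
j=24 s[j]='a': π[24]=0 (border '')
j=25 s[j]='c': π[25]=1 (border 'c')
j=26 s[j]='f': π[26]=2 (border 'cf')

[0, 0, 0, 0, 0, 0, 0, 0, 0, 0, 0, 0, 0, 0, 0, 0, 0, 1, 0, 0, 0, 0, 1, 0, 0, 1, 2]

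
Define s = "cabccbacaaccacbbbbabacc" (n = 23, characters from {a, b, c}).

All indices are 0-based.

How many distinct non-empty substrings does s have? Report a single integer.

sorted suffixes:
  #0 SA[0]=8  'aaccacbbbbabacc'
  #1 SA[1]=18  'abacc'
  #2 SA[2]=1  'abccbacaaccacbbbbabacc'
  #3 SA[3]=6  'acaaccacbbbbabacc'
  #4 SA[4]=12  'acbbbbabacc'
  #5 SA[5]=20  'acc'
  #6 SA[6]=9  'accacbbbbabacc'
  #7 SA[7]=17  'babacc'
  #8 SA[8]=5  'bacaaccacbbbbabacc'
  #9 SA[9]=19  'bacc'
  #10 SA[10]=16  'bbabacc'
  #11 SA[11]=15  'bbbabacc'
  #12 SA[12]=14  'bbbbabacc'
  #13 SA[13]=2  'bccbacaaccacbbbbabacc'
  #14 SA[14]=22  'c'
  #15 SA[15]=7  'caaccacbbbbabacc'
  #16 SA[16]=0  'cabccbacaaccacbbbbabacc'
  #17 SA[17]=11  'cacbbbbabacc'
  #18 SA[18]=4  'cbacaaccacbbbbabacc'
  #19 SA[19]=13  'cbbbbabacc'
  #20 SA[20]=21  'cc'
  #21 SA[21]=10  'ccacbbbbabacc'
  #22 SA[22]=3  'ccbacaaccacbbbbabacc'

SA = [8, 18, 1, 6, 12, 20, 9, 17, 5, 19, 16, 15, 14, 2, 22, 7, 0, 11, 4, 13, 21, 10, 3]
[i] adj suffixes → lcp
  [1] 8/18 → 1 ('a')
  [2] 18/1 → 2 ('ab')
  [3] 1/6 → 1 ('a')
  [4] 6/12 → 2 ('ac')
  [5] 12/20 → 2 ('ac')
  [6] 20/9 → 3 ('acc')
  [7] 9/17 → 0 ('')
  [8] 17/5 → 2 ('ba')
  [9] 5/19 → 3 ('bac')
  [10] 19/16 → 1 ('b')
  [11] 16/15 → 2 ('bb')
  [12] 15/14 → 3 ('bbb')
  [13] 14/2 → 1 ('b')
  [14] 2/22 → 0 ('')
  [15] 22/7 → 1 ('c')
  [16] 7/0 → 2 ('ca')
  [17] 0/11 → 2 ('ca')
  [18] 11/4 → 1 ('c')
  [19] 4/13 → 2 ('cb')
  [20] 13/21 → 1 ('c')
  [21] 21/10 → 2 ('cc')
  [22] 10/3 → 2 ('cc')

n(n+1)/2 = 23·24/2 = 276
Σ LCP = 0 + 1 + 2 + 1 + 2 + 2 + 3 + 0 + 2 + 3 + 1 + 2 + 3 + 1 + 0 + 1 + 2 + 2 + 1 + 2 + 1 + 2 + 2 = 36
distinct = 276 − 36 = 240

240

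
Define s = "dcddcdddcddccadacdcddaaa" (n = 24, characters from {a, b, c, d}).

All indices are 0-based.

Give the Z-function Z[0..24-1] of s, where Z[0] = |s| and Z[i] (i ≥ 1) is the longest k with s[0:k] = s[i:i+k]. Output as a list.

Z[0]=24
i=1: i≥r, start 0; Z[1]=0
i=2: i≥r, start 0; Z[2]=1 extend→box=[2,3)
i=3: i≥r, start 0; Z[3]=4 extend→box=[3,7)
i=4: min(r-i=3, Z[1]=0)=0; Z[4]=0
i=5: min(r-i=2, Z[2]=1)=1; Z[5]=1
i=6: min(r-i=1, Z[3]=4)=1; Z[6]=1
i=7: i≥r, start 0; Z[7]=5 extend→box=[7,12)
i=8: min(r-i=4, Z[1]=0)=0; Z[8]=0
i=9: min(r-i=3, Z[2]=1)=1; Z[9]=1
i=10: min(r-i=2, Z[3]=4)=2; Z[10]=2
i=11: min(r-i=1, Z[4]=0)=0; Z[11]=0
i=12: i≥r, start 0; Z[12]=0
i=13: i≥r, start 0; Z[13]=0
i=14: i≥r, start 0; Z[14]=1 extend→box=[14,15)
i=15: i≥r, start 0; Z[15]=0
i=16: i≥r, start 0; Z[16]=0
i=17: i≥r, start 0; Z[17]=4 extend→box=[17,21)
i=18: min(r-i=3, Z[1]=0)=0; Z[18]=0
i=19: min(r-i=2, Z[2]=1)=1; Z[19]=1
i=20: min(r-i=1, Z[3]=4)=1; Z[20]=1
i=21: i≥r, start 0; Z[21]=0
i=22: i≥r, start 0; Z[22]=0
i=23: i≥r, start 0; Z[23]=0

[24, 0, 1, 4, 0, 1, 1, 5, 0, 1, 2, 0, 0, 0, 1, 0, 0, 4, 0, 1, 1, 0, 0, 0]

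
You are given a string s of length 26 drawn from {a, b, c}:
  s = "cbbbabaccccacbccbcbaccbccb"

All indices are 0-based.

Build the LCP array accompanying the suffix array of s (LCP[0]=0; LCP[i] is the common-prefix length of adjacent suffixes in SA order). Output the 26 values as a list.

[0, 1, 2, 3, 0, 1, 2, 4, 1, 2, 1, 2, 4, 0, 1, 2, 2, 2, 3, 5, 1, 2, 3, 4, 2, 3]

rank | idx | suffix
   0 |   4 | abaccccacbccbcbaccbccb
   1 |  11 | acbccbcbaccbccb
   2 |  19 | accbccb
   3 |   6 | accccacbccbcbaccbccb
   4 |  25 | b
   5 |   3 | babaccccacbccbcbaccbccb
   6 |  18 | baccbccb
   7 |   5 | baccccacbccbcbaccbccb
   8 |   2 | bbabaccccacbccbcbaccbccb
   9 |   1 | bbbabaccccacbccbcbaccbccb
  10 |  16 | bcbaccbccb
  11 |  22 | bccb
  12 |  13 | bccbcbaccbccb
  13 |  10 | cacbccbcbaccbccb
  14 |  24 | cb
  15 |  17 | cbaccbccb
  16 |   0 | cbbbabaccccacbccbcbaccbccb
  17 |  15 | cbcbaccbccb
  18 |  21 | cbccb
  19 |  12 | cbccbcbaccbccb
  20 |   9 | ccacbccbcbaccbccb
  21 |  23 | ccb
  22 |  14 | ccbcbaccbccb
  23 |  20 | ccbccb
  24 |   8 | cccacbccbcbaccbccb
  25 |   7 | ccccacbccbcbaccbccb

SA = [4, 11, 19, 6, 25, 3, 18, 5, 2, 1, 16, 22, 13, 10, 24, 17, 0, 15, 21, 12, 9, 23, 14, 20, 8, 7]
rank  pair      lcp
   1  s[4:],s[11:]  1  'a'
   2  s[11:],s[19:]  2  'ac'
   3  s[19:],s[6:]  3  'acc'
   4  s[6:],s[25:]  0  ''
   5  s[25:],s[3:]  1  'b'
   6  s[3:],s[18:]  2  'ba'
   7  s[18:],s[5:]  4  'bacc'
   8  s[5:],s[2:]  1  'b'
   9  s[2:],s[1:]  2  'bb'
  10  s[1:],s[16:]  1  'b'
  11  s[16:],s[22:]  2  'bc'
  12  s[22:],s[13:]  4  'bccb'
  13  s[13:],s[10:]  0  ''
  14  s[10:],s[24:]  1  'c'
  15  s[24:],s[17:]  2  'cb'
  16  s[17:],s[0:]  2  'cb'
  17  s[0:],s[15:]  2  'cb'
  18  s[15:],s[21:]  3  'cbc'
  19  s[21:],s[12:]  5  'cbccb'
  20  s[12:],s[9:]  1  'c'
  21  s[9:],s[23:]  2  'cc'
  22  s[23:],s[14:]  3  'ccb'
  23  s[14:],s[20:]  4  'ccbc'
  24  s[20:],s[8:]  2  'cc'
  25  s[8:],s[7:]  3  'ccc'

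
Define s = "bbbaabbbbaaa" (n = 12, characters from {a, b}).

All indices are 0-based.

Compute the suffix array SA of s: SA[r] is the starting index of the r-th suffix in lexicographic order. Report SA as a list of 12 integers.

sorted suffixes:
  #0 SA[0]=11  'a'
  #1 SA[1]=10  'aa'
  #2 SA[2]=9  'aaa'
  #3 SA[3]=3  'aabbbbaaa'
  #4 SA[4]=4  'abbbbaaa'
  #5 SA[5]=8  'baaa'
  #6 SA[6]=2  'baabbbbaaa'
  #7 SA[7]=7  'bbaaa'
  #8 SA[8]=1  'bbaabbbbaaa'
  #9 SA[9]=6  'bbbaaa'
  #10 SA[10]=0  'bbbaabbbbaaa'
  #11 SA[11]=5  'bbbbaaa'

[11, 10, 9, 3, 4, 8, 2, 7, 1, 6, 0, 5]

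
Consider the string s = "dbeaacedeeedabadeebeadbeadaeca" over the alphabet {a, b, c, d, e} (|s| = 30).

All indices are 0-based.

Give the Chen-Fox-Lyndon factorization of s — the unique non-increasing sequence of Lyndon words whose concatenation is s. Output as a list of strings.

["d", "be", "aacedeeedabadeebeadbeadaec", "a"]

emit factor 1: 'd' (i=0, period=1)
emit factor 2: 'be' (i=1, period=2)
emit factor 3: 'aacedeeedabadeebeadbeadaec' (i=3, period=26)
emit factor 4: 'a' (i=29, period=1)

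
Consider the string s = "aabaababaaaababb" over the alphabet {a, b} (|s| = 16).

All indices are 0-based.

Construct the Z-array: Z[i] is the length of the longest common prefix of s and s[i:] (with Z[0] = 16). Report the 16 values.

Z[0]=16
i=1: fresh scan; Z[1]=1 scan→box=[1,2)
i=2: fresh scan; Z[2]=0
i=3: fresh scan; Z[3]=4 scan→box=[3,7)
i=4: min(r-i=3, Z[1]=1)=1; Z[4]=1
i=5: min(r-i=2, Z[2]=0)=0; Z[5]=0
i=6: min(r-i=1, Z[3]=4)=1; Z[6]=1
i=7: fresh scan; Z[7]=0
i=8: fresh scan; Z[8]=2 scan→box=[8,10)
i=9: min(r-i=1, Z[1]=1)=1; Z[9]=2 scan→box=[9,11)
i=10: min(r-i=1, Z[1]=1)=1; Z[10]=4 scan→box=[10,14)
i=11: min(r-i=3, Z[1]=1)=1; Z[11]=1
i=12: min(r-i=2, Z[2]=0)=0; Z[12]=0
i=13: min(r-i=1, Z[3]=4)=1; Z[13]=1
i=14: fresh scan; Z[14]=0
i=15: fresh scan; Z[15]=0

[16, 1, 0, 4, 1, 0, 1, 0, 2, 2, 4, 1, 0, 1, 0, 0]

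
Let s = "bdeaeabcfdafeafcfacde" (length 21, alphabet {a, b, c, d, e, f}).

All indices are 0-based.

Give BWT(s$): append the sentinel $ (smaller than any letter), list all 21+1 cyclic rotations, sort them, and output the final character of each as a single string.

rank  rotation                last
    0  $bdeaeabcfdafeafcfacde  e
    1  abcfdafeafcfacde$bdeae  e
    2  acde$bdeaeabcfdafeafcf  f
    3  aeabcfdafeafcfacde$bde  e
    4  afcfacde$bdeaeabcfdafe  e
    5  afeafcfacde$bdeaeabcfd  d
    6  bcfdafeafcfacde$bdeaea  a
    7  bdeaeabcfdafeafcfacde$  $
    8  cde$bdeaeabcfdafeafcfa  a
    9  cfacde$bdeaeabcfdafeaf  f
   10  cfdafeafcfacde$bdeaeab  b
   11  dafeafcfacde$bdeaeabcf  f
   12  de$bdeaeabcfdafeafcfac  c
   13  deaeabcfdafeafcfacde$b  b
   14  e$bdeaeabcfdafeafcfacd  d
   15  eabcfdafeafcfacde$bdea  a
   16  eaeabcfdafeafcfacde$bd  d
   17  eafcfacde$bdeaeabcfdaf  f
   18  facde$bdeaeabcfdafeafc  c
   19  fcfacde$bdeaeabcfdafea  a
   20  fdafeafcfacde$bdeaeabc  c
   21  feafcfacde$bdeaeabcfda  a

eefeeda$afbfcbdadfcaca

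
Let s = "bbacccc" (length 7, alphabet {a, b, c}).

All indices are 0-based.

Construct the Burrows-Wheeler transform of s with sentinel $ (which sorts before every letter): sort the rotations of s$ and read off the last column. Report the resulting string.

cbb$ccca

rank  rotation  last
    0  $bbacccc  c
    1  acccc$bb  b
    2  bacccc$b  b
    3  bbacccc$  $
    4  c$bbaccc  c
    5  cc$bbacc  c
    6  ccc$bbac  c
    7  cccc$bba  a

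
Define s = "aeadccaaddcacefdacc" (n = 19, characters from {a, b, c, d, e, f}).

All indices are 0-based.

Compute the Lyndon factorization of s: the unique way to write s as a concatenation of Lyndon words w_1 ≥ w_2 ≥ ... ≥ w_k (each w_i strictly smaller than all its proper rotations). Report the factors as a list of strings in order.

emit factor 1: 'ae' (i=0, period=2)
emit factor 2: 'adcc' (i=2, period=4)
emit factor 3: 'aaddcacefdacc' (i=6, period=13)

["ae", "adcc", "aaddcacefdacc"]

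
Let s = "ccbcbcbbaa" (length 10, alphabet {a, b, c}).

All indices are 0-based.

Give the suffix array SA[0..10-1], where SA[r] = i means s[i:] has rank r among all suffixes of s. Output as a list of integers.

[9, 8, 7, 6, 4, 2, 5, 3, 1, 0]

sorted suffixes:
  #0 SA[0]=9  'a'
  #1 SA[1]=8  'aa'
  #2 SA[2]=7  'baa'
  #3 SA[3]=6  'bbaa'
  #4 SA[4]=4  'bcbbaa'
  #5 SA[5]=2  'bcbcbbaa'
  #6 SA[6]=5  'cbbaa'
  #7 SA[7]=3  'cbcbbaa'
  #8 SA[8]=1  'cbcbcbbaa'
  #9 SA[9]=0  'ccbcbcbbaa'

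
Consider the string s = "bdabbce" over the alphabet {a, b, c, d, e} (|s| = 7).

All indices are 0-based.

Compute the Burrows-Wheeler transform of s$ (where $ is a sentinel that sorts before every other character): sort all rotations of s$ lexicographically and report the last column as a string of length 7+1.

edab$bbc

rank  rotation  last
    0  $bdabbce  e
    1  abbce$bd  d
    2  bbce$bda  a
    3  bce$bdab  b
    4  bdabbce$  $
    5  ce$bdabb  b
    6  dabbce$b  b
    7  e$bdabbc  c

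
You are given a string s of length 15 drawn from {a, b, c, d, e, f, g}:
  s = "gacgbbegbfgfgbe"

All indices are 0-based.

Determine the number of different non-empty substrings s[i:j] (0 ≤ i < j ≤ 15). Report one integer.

sorted suffixes:
  #0 SA[0]=1  'acgbbegbfgfgbe'
  #1 SA[1]=4  'bbegbfgfgbe'
  #2 SA[2]=13  'be'
  #3 SA[3]=5  'begbfgfgbe'
  #4 SA[4]=8  'bfgfgbe'
  #5 SA[5]=2  'cgbbegbfgfgbe'
  #6 SA[6]=14  'e'
  #7 SA[7]=6  'egbfgfgbe'
  #8 SA[8]=11  'fgbe'
  #9 SA[9]=9  'fgfgbe'
  #10 SA[10]=0  'gacgbbegbfgfgbe'
  #11 SA[11]=3  'gbbegbfgfgbe'
  #12 SA[12]=12  'gbe'
  #13 SA[13]=7  'gbfgfgbe'
  #14 SA[14]=10  'gfgbe'

SA = [1, 4, 13, 5, 8, 2, 14, 6, 11, 9, 0, 3, 12, 7, 10]
[i] adj suffixes → lcp
  [1] 1/4 → 0 ('')
  [2] 4/13 → 1 ('b')
  [3] 13/5 → 2 ('be')
  [4] 5/8 → 1 ('b')
  [5] 8/2 → 0 ('')
  [6] 2/14 → 0 ('')
  [7] 14/6 → 1 ('e')
  [8] 6/11 → 0 ('')
  [9] 11/9 → 2 ('fg')
  [10] 9/0 → 0 ('')
  [11] 0/3 → 1 ('g')
  [12] 3/12 → 2 ('gb')
  [13] 12/7 → 2 ('gb')
  [14] 7/10 → 1 ('g')

n(n+1)/2 = 15·16/2 = 120
Σ LCP = 0 + 0 + 1 + 2 + 1 + 0 + 0 + 1 + 0 + 2 + 0 + 1 + 2 + 2 + 1 = 13
distinct = 120 − 13 = 107

107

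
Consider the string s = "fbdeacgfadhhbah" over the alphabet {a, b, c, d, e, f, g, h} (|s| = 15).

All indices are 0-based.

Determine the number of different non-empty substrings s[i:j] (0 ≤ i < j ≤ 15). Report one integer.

sorted suffixes:
  #0 SA[0]=4  'acgfadhhbah'
  #1 SA[1]=8  'adhhbah'
  #2 SA[2]=13  'ah'
  #3 SA[3]=12  'bah'
  #4 SA[4]=1  'bdeacgfadhhbah'
  #5 SA[5]=5  'cgfadhhbah'
  #6 SA[6]=2  'deacgfadhhbah'
  #7 SA[7]=9  'dhhbah'
  #8 SA[8]=3  'eacgfadhhbah'
  #9 SA[9]=7  'fadhhbah'
  #10 SA[10]=0  'fbdeacgfadhhbah'
  #11 SA[11]=6  'gfadhhbah'
  #12 SA[12]=14  'h'
  #13 SA[13]=11  'hbah'
  #14 SA[14]=10  'hhbah'

SA = [4, 8, 13, 12, 1, 5, 2, 9, 3, 7, 0, 6, 14, 11, 10]
rank  pair      lcp
   1  s[4:],s[8:]  1  'a'
   2  s[8:],s[13:]  1  'a'
   3  s[13:],s[12:]  0  ''
   4  s[12:],s[1:]  1  'b'
   5  s[1:],s[5:]  0  ''
   6  s[5:],s[2:]  0  ''
   7  s[2:],s[9:]  1  'd'
   8  s[9:],s[3:]  0  ''
   9  s[3:],s[7:]  0  ''
  10  s[7:],s[0:]  1  'f'
  11  s[0:],s[6:]  0  ''
  12  s[6:],s[14:]  0  ''
  13  s[14:],s[11:]  1  'h'
  14  s[11:],s[10:]  1  'h'

n(n+1)/2 = 15·16/2 = 120
Σ LCP = 0 + 1 + 1 + 0 + 1 + 0 + 0 + 1 + 0 + 0 + 1 + 0 + 0 + 1 + 1 = 7
distinct = 120 − 7 = 113

113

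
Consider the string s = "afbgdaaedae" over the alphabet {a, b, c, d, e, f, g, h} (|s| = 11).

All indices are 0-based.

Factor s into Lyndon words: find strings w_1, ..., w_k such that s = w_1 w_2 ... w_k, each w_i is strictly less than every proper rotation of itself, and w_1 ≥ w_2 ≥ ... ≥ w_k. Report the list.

["afbgd", "aaedae"]

emit factor 1: 'afbgd' (i=0, period=5)
emit factor 2: 'aaedae' (i=5, period=6)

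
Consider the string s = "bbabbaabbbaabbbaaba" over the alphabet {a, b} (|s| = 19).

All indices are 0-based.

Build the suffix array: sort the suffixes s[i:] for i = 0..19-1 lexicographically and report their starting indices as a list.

rank | idx | suffix
   0 |  18 | a
   1 |  15 | aaba
   2 |  10 | aabbbaaba
   3 |   5 | aabbbaabbbaaba
   4 |  16 | aba
   5 |   2 | abbaabbbaabbbaaba
   6 |  11 | abbbaaba
   7 |   6 | abbbaabbbaaba
   8 |  17 | ba
   9 |  14 | baaba
  10 |   9 | baabbbaaba
  11 |   4 | baabbbaabbbaaba
  12 |   1 | babbaabbbaabbbaaba
  13 |  13 | bbaaba
  14 |   8 | bbaabbbaaba
  15 |   3 | bbaabbbaabbbaaba
  16 |   0 | bbabbaabbbaabbbaaba
  17 |  12 | bbbaaba
  18 |   7 | bbbaabbbaaba

[18, 15, 10, 5, 16, 2, 11, 6, 17, 14, 9, 4, 1, 13, 8, 3, 0, 12, 7]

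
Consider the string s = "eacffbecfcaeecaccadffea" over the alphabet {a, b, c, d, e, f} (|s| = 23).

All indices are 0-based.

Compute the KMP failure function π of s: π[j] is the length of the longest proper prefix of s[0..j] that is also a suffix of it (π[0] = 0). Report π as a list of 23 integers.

[0, 0, 0, 0, 0, 0, 1, 0, 0, 0, 0, 1, 1, 0, 0, 0, 0, 0, 0, 0, 0, 1, 2]

π[0] = 0
j=1 s[j]='a': π[1]=0 (border '')
j=2 s[j]='c': π[2]=0 (border '')
j=3 s[j]='f': π[3]=0 (border '')
j=4 s[j]='f': π[4]=0 (border '')
j=5 s[j]='b': π[5]=0 (border '')
j=6 s[j]='e': π[6]=1 (border 'e')
j=7 s[j]='c': k: 1→0; π[7]=0 (border '')
j=8 s[j]='f': π[8]=0 (border '')
j=9 s[j]='c': π[9]=0 (border '')
j=10 s[j]='a': π[10]=0 (border '')
j=11 s[j]='e': π[11]=1 (border 'e')
j=12 s[j]='e': k: 1→0; π[12]=1 (border 'e')
j=13 s[j]='c': k: 1→0; π[13]=0 (border '')
j=14 s[j]='a': π[14]=0 (border '')
j=15 s[j]='c': π[15]=0 (border '')
j=16 s[j]='c': π[16]=0 (border '')
j=17 s[j]='a': π[17]=0 (border '')
j=18 s[j]='d': π[18]=0 (border '')
j=19 s[j]='f': π[19]=0 (border '')
j=20 s[j]='f': π[20]=0 (border '')
j=21 s[j]='e': π[21]=1 (border 'e')
j=22 s[j]='a': π[22]=2 (border 'ea')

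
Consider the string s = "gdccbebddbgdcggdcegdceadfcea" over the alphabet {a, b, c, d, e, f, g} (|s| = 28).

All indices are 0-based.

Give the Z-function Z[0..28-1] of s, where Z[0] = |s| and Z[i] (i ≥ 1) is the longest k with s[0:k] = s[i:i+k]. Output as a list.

[28, 0, 0, 0, 0, 0, 0, 0, 0, 0, 3, 0, 0, 1, 3, 0, 0, 0, 3, 0, 0, 0, 0, 0, 0, 0, 0, 0]

Z[0]=28
i=1: outside box; Z[1]=0
i=2: outside box; Z[2]=0
i=3: outside box; Z[3]=0
i=4: outside box; Z[4]=0
i=5: outside box; Z[5]=0
i=6: outside box; Z[6]=0
i=7: outside box; Z[7]=0
i=8: outside box; Z[8]=0
i=9: outside box; Z[9]=0
i=10: outside box; Z[10]=3 extend→box=[10,13)
i=11: min(r-i=2, Z[1]=0)=0; Z[11]=0
i=12: min(r-i=1, Z[2]=0)=0; Z[12]=0
i=13: outside box; Z[13]=1 extend→box=[13,14)
i=14: outside box; Z[14]=3 extend→box=[14,17)
i=15: min(r-i=2, Z[1]=0)=0; Z[15]=0
i=16: min(r-i=1, Z[2]=0)=0; Z[16]=0
i=17: outside box; Z[17]=0
i=18: outside box; Z[18]=3 extend→box=[18,21)
i=19: min(r-i=2, Z[1]=0)=0; Z[19]=0
i=20: min(r-i=1, Z[2]=0)=0; Z[20]=0
i=21: outside box; Z[21]=0
i=22: outside box; Z[22]=0
i=23: outside box; Z[23]=0
i=24: outside box; Z[24]=0
i=25: outside box; Z[25]=0
i=26: outside box; Z[26]=0
i=27: outside box; Z[27]=0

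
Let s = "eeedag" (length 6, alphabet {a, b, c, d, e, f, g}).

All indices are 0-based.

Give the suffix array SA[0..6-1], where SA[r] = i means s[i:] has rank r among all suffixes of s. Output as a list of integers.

rank→(start, suffix):
  0 → (4, 'ag')
  1 → (3, 'dag')
  2 → (2, 'edag')
  3 → (1, 'eedag')
  4 → (0, 'eeedag')
  5 → (5, 'g')

[4, 3, 2, 1, 0, 5]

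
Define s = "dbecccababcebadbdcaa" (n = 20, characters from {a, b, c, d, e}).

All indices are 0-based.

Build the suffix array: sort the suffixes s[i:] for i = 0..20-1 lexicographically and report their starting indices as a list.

sorted suffixes:
  #0 SA[0]=19  'a'
  #1 SA[1]=18  'aa'
  #2 SA[2]=6  'ababcebadbdcaa'
  #3 SA[3]=8  'abcebadbdcaa'
  #4 SA[4]=13  'adbdcaa'
  #5 SA[5]=7  'babcebadbdcaa'
  #6 SA[6]=12  'badbdcaa'
  #7 SA[7]=9  'bcebadbdcaa'
  #8 SA[8]=15  'bdcaa'
  #9 SA[9]=1  'becccababcebadbdcaa'
  #10 SA[10]=17  'caa'
  #11 SA[11]=5  'cababcebadbdcaa'
  #12 SA[12]=4  'ccababcebadbdcaa'
  #13 SA[13]=3  'cccababcebadbdcaa'
  #14 SA[14]=10  'cebadbdcaa'
  #15 SA[15]=14  'dbdcaa'
  #16 SA[16]=0  'dbecccababcebadbdcaa'
  #17 SA[17]=16  'dcaa'
  #18 SA[18]=11  'ebadbdcaa'
  #19 SA[19]=2  'ecccababcebadbdcaa'

[19, 18, 6, 8, 13, 7, 12, 9, 15, 1, 17, 5, 4, 3, 10, 14, 0, 16, 11, 2]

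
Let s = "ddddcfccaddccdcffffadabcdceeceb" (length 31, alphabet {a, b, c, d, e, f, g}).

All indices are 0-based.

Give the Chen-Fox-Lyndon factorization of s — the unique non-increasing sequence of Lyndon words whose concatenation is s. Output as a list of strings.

["d", "d", "d", "d", "cf", "c", "c", "addccdcffff", "ad", "abcdceeceb"]

emit factor 1: 'd' (i=0, period=1)
emit factor 2: 'd' (i=1, period=1)
emit factor 3: 'd' (i=2, period=1)
emit factor 4: 'd' (i=3, period=1)
emit factor 5: 'cf' (i=4, period=2)
emit factor 6: 'c' (i=6, period=1)
emit factor 7: 'c' (i=7, period=1)
emit factor 8: 'addccdcffff' (i=8, period=11)
emit factor 9: 'ad' (i=19, period=2)
emit factor 10: 'abcdceeceb' (i=21, period=10)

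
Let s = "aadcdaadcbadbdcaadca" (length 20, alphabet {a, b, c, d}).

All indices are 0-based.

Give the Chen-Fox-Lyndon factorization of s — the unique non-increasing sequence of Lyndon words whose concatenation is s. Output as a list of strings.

["aadcd", "aadcbadbdc", "aadc", "a"]

emit factor 1: 'aadcd' (i=0, period=5)
emit factor 2: 'aadcbadbdc' (i=5, period=10)
emit factor 3: 'aadc' (i=15, period=4)
emit factor 4: 'a' (i=19, period=1)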